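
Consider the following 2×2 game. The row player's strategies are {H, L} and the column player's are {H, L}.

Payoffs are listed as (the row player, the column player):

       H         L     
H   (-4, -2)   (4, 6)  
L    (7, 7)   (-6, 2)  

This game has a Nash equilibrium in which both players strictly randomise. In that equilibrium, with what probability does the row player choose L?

Let p be the probability that the row player plays H. In a completely mixed equilibrium, the column player must be indifferent between H and L.
The column player's expected payoff from H is −2p + 7(1−p); from L it is 6p + 2(1−p).
Setting these equal: −9p + 7 = 4p + 2, so p = 5/13.
Therefore the row player plays L with probability 1 − 5/13 = 8/13.

8/13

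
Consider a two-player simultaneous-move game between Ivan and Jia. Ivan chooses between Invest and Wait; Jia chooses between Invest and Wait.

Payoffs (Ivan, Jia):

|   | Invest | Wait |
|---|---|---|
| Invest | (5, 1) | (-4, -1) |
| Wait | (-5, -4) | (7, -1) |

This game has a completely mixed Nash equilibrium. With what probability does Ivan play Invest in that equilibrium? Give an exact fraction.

Let x be the probability that Ivan plays Invest. In a completely mixed equilibrium, Jia must be indifferent between Invest and Wait.
Jia's expected payoff from Invest is x − 4(1−x); from Wait it is −x − (1−x).
Setting these equal: 5x − 4 = -1, so x = 3/5.

3/5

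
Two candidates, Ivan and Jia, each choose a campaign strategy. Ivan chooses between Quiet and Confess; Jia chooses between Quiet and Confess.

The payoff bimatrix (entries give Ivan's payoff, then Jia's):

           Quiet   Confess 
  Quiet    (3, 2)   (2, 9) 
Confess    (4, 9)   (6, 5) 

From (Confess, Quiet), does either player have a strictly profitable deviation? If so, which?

Ivan at (Confess, Quiet) earns 4; deviating to Quiet yields 3 — not better.
Jia earns 9; deviating to Confess yields 5 — not better.
Neither player can strictly improve; the profile is a Nash equilibrium.

Neither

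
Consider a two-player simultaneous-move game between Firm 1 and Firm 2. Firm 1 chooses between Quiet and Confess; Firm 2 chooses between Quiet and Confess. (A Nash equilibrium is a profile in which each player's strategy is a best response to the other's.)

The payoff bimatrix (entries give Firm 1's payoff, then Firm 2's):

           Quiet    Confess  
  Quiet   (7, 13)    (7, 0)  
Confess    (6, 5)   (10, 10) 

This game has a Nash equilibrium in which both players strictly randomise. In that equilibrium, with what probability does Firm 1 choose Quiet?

5/18

Let x be the probability that Firm 1 plays Quiet. In a completely mixed equilibrium, Firm 2 must be indifferent between Quiet and Confess.
Firm 2's expected payoff from Quiet is 13x + 5(1−x); from Confess it is 10(1−x).
Setting these equal: 8x + 5 = −10x + 10, so x = 5/18.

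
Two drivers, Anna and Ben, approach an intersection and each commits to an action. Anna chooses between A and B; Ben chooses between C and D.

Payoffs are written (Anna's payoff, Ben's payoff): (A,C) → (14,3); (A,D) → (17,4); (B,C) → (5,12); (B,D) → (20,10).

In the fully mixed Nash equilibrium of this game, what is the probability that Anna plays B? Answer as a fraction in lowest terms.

1/3

Let x be the probability that Anna plays A. In a completely mixed equilibrium, Ben must be indifferent between C and D.
Ben's expected payoff from C is 3x + 12(1−x); from D it is 4x + 10(1−x).
Setting these equal: −9x + 12 = −6x + 10, so x = 2/3.
Therefore Anna plays B with probability 1 − 2/3 = 1/3.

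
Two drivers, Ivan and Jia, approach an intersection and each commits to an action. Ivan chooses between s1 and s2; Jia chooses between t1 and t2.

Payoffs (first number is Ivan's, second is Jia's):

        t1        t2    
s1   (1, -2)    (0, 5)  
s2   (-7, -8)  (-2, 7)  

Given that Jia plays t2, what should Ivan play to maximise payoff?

Against t2, Ivan earns 0 from s1 and -2 from s2.
So s1 is the best response.

s1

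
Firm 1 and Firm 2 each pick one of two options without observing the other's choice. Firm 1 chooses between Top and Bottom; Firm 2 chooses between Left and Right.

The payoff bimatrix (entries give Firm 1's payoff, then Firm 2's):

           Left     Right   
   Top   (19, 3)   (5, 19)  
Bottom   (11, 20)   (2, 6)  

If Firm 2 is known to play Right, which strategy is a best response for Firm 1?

Against Right, Firm 1 earns 5 from Top and 2 from Bottom.
So Top is the best response.

Top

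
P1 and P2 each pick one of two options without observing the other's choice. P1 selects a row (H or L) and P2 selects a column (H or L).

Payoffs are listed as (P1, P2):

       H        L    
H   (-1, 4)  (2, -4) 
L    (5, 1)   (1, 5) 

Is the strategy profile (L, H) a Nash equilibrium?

At (L, H), P1 earns 5; switching to H would give -1, so P1 has no profitable deviation.
P2 earns 1; switching to L would give 5, so P2 would deviate.
Since at least one player can profitably deviate, this is not a Nash equilibrium.

No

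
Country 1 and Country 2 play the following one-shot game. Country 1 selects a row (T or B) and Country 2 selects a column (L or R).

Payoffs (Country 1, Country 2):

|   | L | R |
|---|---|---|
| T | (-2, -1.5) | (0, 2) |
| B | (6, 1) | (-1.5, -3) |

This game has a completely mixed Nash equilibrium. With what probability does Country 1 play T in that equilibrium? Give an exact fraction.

8/15

Let p be the probability that Country 1 plays T. In a completely mixed equilibrium, Country 2 must be indifferent between L and R.
Country 2's expected payoff from L is −1.5p + (1−p); from R it is 2p − 3(1−p).
Setting these equal: −2.5p + 1 = 5p − 3, so p = 8/15.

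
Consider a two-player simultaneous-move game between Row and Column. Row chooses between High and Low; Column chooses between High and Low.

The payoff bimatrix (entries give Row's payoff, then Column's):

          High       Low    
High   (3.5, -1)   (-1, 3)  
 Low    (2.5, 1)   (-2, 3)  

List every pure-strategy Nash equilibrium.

(High, Low)

(High, High): Column prefers Low (3 > -1) — not an equilibrium.
(High, Low): Row gets -1 ≥ -2 from Low, and Column gets 3 ≥ -1 from High — Nash equilibrium.
(Low, High): Row prefers High (3.5 > 2.5); Column prefers Low (3 > 1) — not an equilibrium.
(Low, Low): Row prefers High (-1 > -2) — not an equilibrium.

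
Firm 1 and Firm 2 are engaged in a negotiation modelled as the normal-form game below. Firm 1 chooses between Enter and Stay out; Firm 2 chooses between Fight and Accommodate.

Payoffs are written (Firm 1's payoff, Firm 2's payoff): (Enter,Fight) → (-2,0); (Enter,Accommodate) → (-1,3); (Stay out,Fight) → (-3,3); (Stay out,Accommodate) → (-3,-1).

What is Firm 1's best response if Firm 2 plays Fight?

Enter

Against Fight, Firm 1 earns -2 from Enter and -3 from Stay out.
So Enter is the best response.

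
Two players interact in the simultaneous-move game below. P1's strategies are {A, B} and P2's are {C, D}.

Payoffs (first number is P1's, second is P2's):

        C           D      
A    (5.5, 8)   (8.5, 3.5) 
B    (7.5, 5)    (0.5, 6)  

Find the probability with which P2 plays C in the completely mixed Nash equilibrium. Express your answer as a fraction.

Let q be the probability that P2 plays C. In a completely mixed equilibrium, P1 must be indifferent between A and B.
P1's expected payoff from A is 5.5q + 8.5(1−q); from B it is 7.5q + 0.5(1−q).
Setting these equal: −3q + 8.5 = 7q + 0.5, so q = 4/5.

4/5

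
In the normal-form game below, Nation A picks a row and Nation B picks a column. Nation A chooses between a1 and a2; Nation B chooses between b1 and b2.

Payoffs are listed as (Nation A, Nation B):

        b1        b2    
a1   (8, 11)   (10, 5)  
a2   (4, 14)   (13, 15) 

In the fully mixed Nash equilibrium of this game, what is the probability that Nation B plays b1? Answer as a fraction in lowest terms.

3/7

Let y be the probability that Nation B plays b1. In a completely mixed equilibrium, Nation A must be indifferent between a1 and a2.
Nation A's expected payoff from a1 is 8y + 10(1−y); from a2 it is 4y + 13(1−y).
Setting these equal: −2y + 10 = −9y + 13, so y = 3/7.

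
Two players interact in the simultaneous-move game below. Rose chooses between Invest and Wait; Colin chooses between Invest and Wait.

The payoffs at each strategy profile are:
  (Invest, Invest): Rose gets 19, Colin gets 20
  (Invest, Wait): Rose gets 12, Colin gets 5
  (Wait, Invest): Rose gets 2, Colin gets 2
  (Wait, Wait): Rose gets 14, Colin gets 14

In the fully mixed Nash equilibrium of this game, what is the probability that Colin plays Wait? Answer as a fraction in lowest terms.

Let c be the probability that Colin plays Invest. In a completely mixed equilibrium, Rose must be indifferent between Invest and Wait.
Rose's expected payoff from Invest is 19c + 12(1−c); from Wait it is 2c + 14(1−c).
Setting these equal: 7c + 12 = −12c + 14, so c = 2/19.
Therefore Colin plays Wait with probability 1 − 2/19 = 17/19.

17/19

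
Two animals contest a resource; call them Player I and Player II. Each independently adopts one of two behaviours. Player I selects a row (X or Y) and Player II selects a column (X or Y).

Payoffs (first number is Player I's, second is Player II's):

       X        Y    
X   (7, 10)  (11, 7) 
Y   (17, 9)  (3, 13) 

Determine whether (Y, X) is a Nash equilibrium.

At (Y, X), Player I earns 17; switching to X would give 7, so Player I has no profitable deviation.
Player II earns 9; switching to Y would give 13, so Player II would deviate.
Since at least one player can profitably deviate, this is not a Nash equilibrium.

No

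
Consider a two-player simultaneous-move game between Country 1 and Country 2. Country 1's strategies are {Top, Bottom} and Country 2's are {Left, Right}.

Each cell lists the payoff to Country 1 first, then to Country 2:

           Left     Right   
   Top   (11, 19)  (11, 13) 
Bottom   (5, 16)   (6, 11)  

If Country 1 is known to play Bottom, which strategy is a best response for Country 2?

Left

Against Bottom, Country 2 earns 16 from Left and 11 from Right.
So Left is the best response.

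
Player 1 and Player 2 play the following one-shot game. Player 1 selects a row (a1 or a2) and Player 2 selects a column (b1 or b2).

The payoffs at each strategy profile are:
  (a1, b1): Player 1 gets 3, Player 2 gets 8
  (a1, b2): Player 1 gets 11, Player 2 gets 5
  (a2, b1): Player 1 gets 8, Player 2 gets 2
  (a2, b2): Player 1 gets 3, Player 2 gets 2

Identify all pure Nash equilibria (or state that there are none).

(a1, b1): Player 1 prefers a2 (8 > 3) — not an equilibrium.
(a1, b2): Player 2 prefers b1 (8 > 5) — not an equilibrium.
(a2, b1): Player 1 gets 8 ≥ 3 from a1, and Player 2 gets 2 ≥ 2 from b2 — Nash equilibrium.
(a2, b2): Player 1 prefers a1 (11 > 3) — not an equilibrium.

(a2, b1)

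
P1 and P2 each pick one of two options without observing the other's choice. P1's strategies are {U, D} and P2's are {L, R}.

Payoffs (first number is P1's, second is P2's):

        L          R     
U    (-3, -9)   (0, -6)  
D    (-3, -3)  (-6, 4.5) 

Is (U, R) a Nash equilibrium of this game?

Yes

At (U, R), P1 earns 0; switching to D would give -6, so P1 has no profitable deviation.
P2 earns -6; switching to L would give -9, so P2 has no profitable deviation.
Neither player can gain by a unilateral deviation, so this profile is a Nash equilibrium.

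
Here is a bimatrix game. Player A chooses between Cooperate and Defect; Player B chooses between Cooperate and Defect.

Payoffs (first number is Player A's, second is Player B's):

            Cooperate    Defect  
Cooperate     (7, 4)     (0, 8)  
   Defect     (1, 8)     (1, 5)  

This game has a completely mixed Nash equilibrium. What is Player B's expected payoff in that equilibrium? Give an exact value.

First find x, the probability Player A plays Cooperate, from Player B's indifference between Cooperate and Defect: 4x + 8(1−x) = 8x + 5(1−x), giving x = 3/7.
Since Player B is indifferent in equilibrium, Player B's expected payoff equals the payoff from either column against (3/7, 4/7). Using Cooperate: 4(3/7) + 8(4/7) = 44/7.

44/7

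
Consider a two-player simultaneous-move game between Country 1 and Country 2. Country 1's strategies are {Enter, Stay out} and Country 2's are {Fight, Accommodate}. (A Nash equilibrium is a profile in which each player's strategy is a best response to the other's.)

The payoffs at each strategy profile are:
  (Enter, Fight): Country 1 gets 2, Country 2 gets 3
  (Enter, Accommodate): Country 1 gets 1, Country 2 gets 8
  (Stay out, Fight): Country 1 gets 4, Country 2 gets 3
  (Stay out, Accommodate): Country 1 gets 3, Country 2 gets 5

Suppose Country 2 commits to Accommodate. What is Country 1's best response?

Stay out

Against Accommodate, Country 1 earns 1 from Enter and 3 from Stay out.
So Stay out is the best response.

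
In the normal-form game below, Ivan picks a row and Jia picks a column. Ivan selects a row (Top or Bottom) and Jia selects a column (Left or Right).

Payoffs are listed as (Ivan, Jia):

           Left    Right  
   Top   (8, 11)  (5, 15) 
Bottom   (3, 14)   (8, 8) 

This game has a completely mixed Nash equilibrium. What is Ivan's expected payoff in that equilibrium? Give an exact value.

49/8

First find q, the probability Jia plays Left, from Ivan's indifference between Top and Bottom: 8q + 5(1−q) = 3q + 8(1−q), giving q = 3/8.
Since Ivan is indifferent in equilibrium, Ivan's expected payoff equals the payoff from either row against (3/8, 5/8). Using Top: 8(3/8) + 5(5/8) = 49/8.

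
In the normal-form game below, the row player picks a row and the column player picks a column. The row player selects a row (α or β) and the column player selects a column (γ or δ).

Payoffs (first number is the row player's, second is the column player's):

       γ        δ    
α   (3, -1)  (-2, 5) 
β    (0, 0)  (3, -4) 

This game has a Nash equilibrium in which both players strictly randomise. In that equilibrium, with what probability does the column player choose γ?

5/8

Let y be the probability that the column player plays γ. In a completely mixed equilibrium, the row player must be indifferent between α and β.
The row player's expected payoff from α is 3y − 2(1−y); from β it is 3(1−y).
Setting these equal: 5y − 2 = −3y + 3, so y = 5/8.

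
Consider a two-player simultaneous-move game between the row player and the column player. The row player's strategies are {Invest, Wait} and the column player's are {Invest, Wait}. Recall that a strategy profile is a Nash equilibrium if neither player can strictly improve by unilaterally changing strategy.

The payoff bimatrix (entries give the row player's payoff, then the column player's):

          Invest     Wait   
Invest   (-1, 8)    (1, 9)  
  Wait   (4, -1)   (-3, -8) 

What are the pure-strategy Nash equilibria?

(Invest, Wait) and (Wait, Invest)

(Invest, Invest): the row player prefers Wait (4 > -1); the column player prefers Wait (9 > 8) — not an equilibrium.
(Invest, Wait): the row player gets 1 ≥ -3 from Wait, and the column player gets 9 ≥ 8 from Invest — Nash equilibrium.
(Wait, Invest): the row player gets 4 ≥ -1 from Invest, and the column player gets -1 ≥ -8 from Wait — Nash equilibrium.
(Wait, Wait): the row player prefers Invest (1 > -3); the column player prefers Invest (-1 > -8) — not an equilibrium.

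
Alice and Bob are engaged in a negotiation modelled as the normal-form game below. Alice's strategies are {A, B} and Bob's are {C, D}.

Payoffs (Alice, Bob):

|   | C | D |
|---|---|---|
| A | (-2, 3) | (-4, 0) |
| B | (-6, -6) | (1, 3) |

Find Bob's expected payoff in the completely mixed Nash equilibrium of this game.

First find p, the probability Alice plays A, from Bob's indifference between C and D: 3p − 6(1−p) = 3(1−p), giving p = 3/4.
Since Bob is indifferent in equilibrium, Bob's expected payoff equals the payoff from either column against (3/4, 1/4). Using C: 3(3/4) − 6(1/4) = 3/4.

3/4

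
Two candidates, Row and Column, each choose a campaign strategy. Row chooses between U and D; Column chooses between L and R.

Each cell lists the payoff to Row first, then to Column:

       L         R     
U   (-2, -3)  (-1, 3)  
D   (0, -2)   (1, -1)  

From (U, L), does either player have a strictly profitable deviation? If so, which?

Row at (U, L) earns -2; deviating to D yields 0 — a strict improvement.
Column earns -3; deviating to R yields 3 — a strict improvement.
Both Row and Column have strictly profitable deviations.

Both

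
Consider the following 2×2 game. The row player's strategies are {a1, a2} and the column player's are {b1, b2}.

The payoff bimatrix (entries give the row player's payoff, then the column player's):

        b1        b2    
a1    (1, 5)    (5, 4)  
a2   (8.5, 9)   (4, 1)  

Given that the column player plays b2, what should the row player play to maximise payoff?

a1

Against b2, the row player earns 5 from a1 and 4 from a2.
So a1 is the best response.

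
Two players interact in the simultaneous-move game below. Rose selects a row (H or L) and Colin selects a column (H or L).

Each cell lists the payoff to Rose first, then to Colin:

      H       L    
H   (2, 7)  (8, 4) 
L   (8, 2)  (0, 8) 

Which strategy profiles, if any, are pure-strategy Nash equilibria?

none

(H, H): Rose prefers L (8 > 2) — not an equilibrium.
(H, L): Colin prefers H (7 > 4) — not an equilibrium.
(L, H): Colin prefers L (8 > 2) — not an equilibrium.
(L, L): Rose prefers H (8 > 0) — not an equilibrium.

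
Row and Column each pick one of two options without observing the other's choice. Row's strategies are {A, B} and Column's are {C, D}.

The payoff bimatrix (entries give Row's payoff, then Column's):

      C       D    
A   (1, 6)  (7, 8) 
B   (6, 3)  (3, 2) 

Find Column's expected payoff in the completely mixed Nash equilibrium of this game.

First find x, the probability Row plays A, from Column's indifference between C and D: 6x + 3(1−x) = 8x + 2(1−x), giving x = 1/3.
Since Column is indifferent in equilibrium, Column's expected payoff equals the payoff from either column against (1/3, 2/3). Using C: 6(1/3) + 3(2/3) = 4.

4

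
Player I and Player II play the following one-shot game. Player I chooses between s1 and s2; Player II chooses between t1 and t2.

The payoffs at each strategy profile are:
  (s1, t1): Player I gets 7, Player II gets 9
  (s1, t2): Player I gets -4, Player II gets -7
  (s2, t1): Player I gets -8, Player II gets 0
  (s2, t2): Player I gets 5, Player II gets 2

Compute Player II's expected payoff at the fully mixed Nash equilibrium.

1

First find p, the probability Player I plays s1, from Player II's indifference between t1 and t2: 9p = −7p + 2(1−p), giving p = 1/9.
Since Player II is indifferent in equilibrium, Player II's expected payoff equals the payoff from either column against (1/9, 8/9). Using t1: 9(1/9) = 1.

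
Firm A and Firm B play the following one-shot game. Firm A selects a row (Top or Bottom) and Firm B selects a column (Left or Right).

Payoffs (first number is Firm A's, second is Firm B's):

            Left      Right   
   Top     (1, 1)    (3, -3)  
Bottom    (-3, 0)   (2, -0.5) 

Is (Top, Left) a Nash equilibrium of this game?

Yes

At (Top, Left), Firm A earns 1; switching to Bottom would give -3, so Firm A has no profitable deviation.
Firm B earns 1; switching to Right would give -3, so Firm B has no profitable deviation.
Neither player can gain by a unilateral deviation, so this profile is a Nash equilibrium.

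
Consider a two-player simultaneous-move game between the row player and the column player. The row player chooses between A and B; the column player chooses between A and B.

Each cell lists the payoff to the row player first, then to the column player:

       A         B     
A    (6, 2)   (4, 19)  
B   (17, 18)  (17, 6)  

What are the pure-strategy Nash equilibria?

(A, A): the row player prefers B (17 > 6); the column player prefers B (19 > 2) — not an equilibrium.
(A, B): the row player prefers B (17 > 4) — not an equilibrium.
(B, A): the row player gets 17 ≥ 6 from A, and the column player gets 18 ≥ 6 from B — Nash equilibrium.
(B, B): the column player prefers A (18 > 6) — not an equilibrium.

(B, A)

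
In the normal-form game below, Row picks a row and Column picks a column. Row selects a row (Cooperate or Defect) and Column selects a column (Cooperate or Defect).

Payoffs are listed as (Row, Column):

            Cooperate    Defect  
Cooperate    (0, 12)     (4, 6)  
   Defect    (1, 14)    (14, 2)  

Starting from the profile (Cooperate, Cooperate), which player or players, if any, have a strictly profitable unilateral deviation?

Row

Row at (Cooperate, Cooperate) earns 0; deviating to Defect yields 1 — a strict improvement.
Column earns 12; deviating to Defect yields 6 — not better.
Only Row has a strictly profitable deviation.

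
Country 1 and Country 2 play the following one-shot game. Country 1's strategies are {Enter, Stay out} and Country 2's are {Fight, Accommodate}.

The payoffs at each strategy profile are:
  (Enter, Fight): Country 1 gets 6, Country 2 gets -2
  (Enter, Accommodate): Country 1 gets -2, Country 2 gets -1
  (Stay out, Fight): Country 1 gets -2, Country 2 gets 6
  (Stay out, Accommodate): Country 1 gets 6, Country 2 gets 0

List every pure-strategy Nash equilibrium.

(Enter, Fight): Country 2 prefers Accommodate (-1 > -2) — not an equilibrium.
(Enter, Accommodate): Country 1 prefers Stay out (6 > -2) — not an equilibrium.
(Stay out, Fight): Country 1 prefers Enter (6 > -2) — not an equilibrium.
(Stay out, Accommodate): Country 2 prefers Fight (6 > 0) — not an equilibrium.

none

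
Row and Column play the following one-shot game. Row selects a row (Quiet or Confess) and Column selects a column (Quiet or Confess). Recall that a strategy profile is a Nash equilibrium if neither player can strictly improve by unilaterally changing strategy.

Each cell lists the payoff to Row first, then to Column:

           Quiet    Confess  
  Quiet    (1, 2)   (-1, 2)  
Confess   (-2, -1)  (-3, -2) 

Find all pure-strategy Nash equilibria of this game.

(Quiet, Quiet): Row gets 1 ≥ -2 from Confess, and Column gets 2 ≥ 2 from Confess — Nash equilibrium.
(Quiet, Confess): Row gets -1 ≥ -3 from Confess, and Column gets 2 ≥ 2 from Quiet — Nash equilibrium.
(Confess, Quiet): Row prefers Quiet (1 > -2) — not an equilibrium.
(Confess, Confess): Row prefers Quiet (-1 > -3); Column prefers Quiet (-1 > -2) — not an equilibrium.

(Quiet, Quiet) and (Quiet, Confess)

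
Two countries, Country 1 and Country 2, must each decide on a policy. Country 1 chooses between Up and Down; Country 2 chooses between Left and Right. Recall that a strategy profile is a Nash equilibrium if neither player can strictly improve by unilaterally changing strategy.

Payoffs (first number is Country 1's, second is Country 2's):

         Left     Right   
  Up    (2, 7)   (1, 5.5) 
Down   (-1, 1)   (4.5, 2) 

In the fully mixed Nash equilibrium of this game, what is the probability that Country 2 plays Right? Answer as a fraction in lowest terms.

6/13

Let q be the probability that Country 2 plays Left. In a completely mixed equilibrium, Country 1 must be indifferent between Up and Down.
Country 1's expected payoff from Up is 2q + (1−q); from Down it is −q + 4.5(1−q).
Setting these equal: q + 1 = −5.5q + 4.5, so q = 7/13.
Therefore Country 2 plays Right with probability 1 − 7/13 = 6/13.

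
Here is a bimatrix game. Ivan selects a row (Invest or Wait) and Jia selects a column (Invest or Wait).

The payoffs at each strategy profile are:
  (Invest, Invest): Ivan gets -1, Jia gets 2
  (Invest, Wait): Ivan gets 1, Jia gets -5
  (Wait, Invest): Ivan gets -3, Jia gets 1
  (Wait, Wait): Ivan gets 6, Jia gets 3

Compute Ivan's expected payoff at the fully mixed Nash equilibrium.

-3/7

First find y, the probability Jia plays Invest, from Ivan's indifference between Invest and Wait: −y + (1−y) = −3y + 6(1−y), giving y = 5/7.
Since Ivan is indifferent in equilibrium, Ivan's expected payoff equals the payoff from either row against (5/7, 2/7). Using Invest: −(5/7) + (2/7) = -3/7.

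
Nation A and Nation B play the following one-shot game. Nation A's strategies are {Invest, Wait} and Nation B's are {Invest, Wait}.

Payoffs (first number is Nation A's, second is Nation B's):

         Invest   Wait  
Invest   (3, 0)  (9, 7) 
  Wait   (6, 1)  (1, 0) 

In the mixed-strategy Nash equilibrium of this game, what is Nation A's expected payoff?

First find q, the probability Nation B plays Invest, from Nation A's indifference between Invest and Wait: 3q + 9(1−q) = 6q + (1−q), giving q = 8/11.
Since Nation A is indifferent in equilibrium, Nation A's expected payoff equals the payoff from either row against (8/11, 3/11). Using Invest: 3(8/11) + 9(3/11) = 51/11.

51/11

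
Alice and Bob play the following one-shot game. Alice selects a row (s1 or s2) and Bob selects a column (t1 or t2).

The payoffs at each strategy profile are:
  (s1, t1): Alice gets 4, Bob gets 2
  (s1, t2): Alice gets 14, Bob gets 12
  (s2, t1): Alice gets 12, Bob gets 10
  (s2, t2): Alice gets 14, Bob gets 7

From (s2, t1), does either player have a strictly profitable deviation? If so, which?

Neither

Alice at (s2, t1) earns 12; deviating to s1 yields 4 — not better.
Bob earns 10; deviating to t2 yields 7 — not better.
Neither player can strictly improve; the profile is a Nash equilibrium.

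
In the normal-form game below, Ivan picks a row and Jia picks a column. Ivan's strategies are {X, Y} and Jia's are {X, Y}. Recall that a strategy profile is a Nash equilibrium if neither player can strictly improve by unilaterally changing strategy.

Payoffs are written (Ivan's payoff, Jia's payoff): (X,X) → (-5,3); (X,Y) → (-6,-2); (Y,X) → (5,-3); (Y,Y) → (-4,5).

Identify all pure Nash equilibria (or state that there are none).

(Y, Y)

(X, X): Ivan prefers Y (5 > -5) — not an equilibrium.
(X, Y): Ivan prefers Y (-4 > -6); Jia prefers X (3 > -2) — not an equilibrium.
(Y, X): Jia prefers Y (5 > -3) — not an equilibrium.
(Y, Y): Ivan gets -4 ≥ -6 from X, and Jia gets 5 ≥ -3 from X — Nash equilibrium.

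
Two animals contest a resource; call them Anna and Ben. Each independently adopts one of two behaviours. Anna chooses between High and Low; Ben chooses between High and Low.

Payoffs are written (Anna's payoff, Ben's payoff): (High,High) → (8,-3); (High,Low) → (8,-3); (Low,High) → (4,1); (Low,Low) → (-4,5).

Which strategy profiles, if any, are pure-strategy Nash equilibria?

(High, High): Anna gets 8 ≥ 4 from Low, and Ben gets -3 ≥ -3 from Low — Nash equilibrium.
(High, Low): Anna gets 8 ≥ -4 from Low, and Ben gets -3 ≥ -3 from High — Nash equilibrium.
(Low, High): Anna prefers High (8 > 4); Ben prefers Low (5 > 1) — not an equilibrium.
(Low, Low): Anna prefers High (8 > -4) — not an equilibrium.

(High, High) and (High, Low)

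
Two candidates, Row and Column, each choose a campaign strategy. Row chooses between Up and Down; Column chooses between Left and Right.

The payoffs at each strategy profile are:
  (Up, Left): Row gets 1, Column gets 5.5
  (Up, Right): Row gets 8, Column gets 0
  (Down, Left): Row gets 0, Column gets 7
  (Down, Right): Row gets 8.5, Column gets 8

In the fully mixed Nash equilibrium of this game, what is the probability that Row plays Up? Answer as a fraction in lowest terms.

Let r be the probability that Row plays Up. In a completely mixed equilibrium, Column must be indifferent between Left and Right.
Column's expected payoff from Left is 5.5r + 7(1−r); from Right it is 8(1−r).
Setting these equal: −1.5r + 7 = −8r + 8, so r = 2/13.

2/13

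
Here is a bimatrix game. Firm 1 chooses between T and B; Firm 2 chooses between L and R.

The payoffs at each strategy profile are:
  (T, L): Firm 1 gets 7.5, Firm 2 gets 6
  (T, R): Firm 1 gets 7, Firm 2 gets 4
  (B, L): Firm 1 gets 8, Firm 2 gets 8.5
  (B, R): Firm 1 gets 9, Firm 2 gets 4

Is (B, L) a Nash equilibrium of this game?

Yes

At (B, L), Firm 1 earns 8; switching to T would give 7.5, so Firm 1 has no profitable deviation.
Firm 2 earns 8.5; switching to R would give 4, so Firm 2 has no profitable deviation.
Neither player can gain by a unilateral deviation, so this profile is a Nash equilibrium.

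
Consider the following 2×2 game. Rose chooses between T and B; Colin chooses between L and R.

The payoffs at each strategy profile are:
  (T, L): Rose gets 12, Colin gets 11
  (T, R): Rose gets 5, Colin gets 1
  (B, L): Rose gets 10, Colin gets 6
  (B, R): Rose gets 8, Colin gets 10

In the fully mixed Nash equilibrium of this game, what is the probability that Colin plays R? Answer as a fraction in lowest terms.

Let q be the probability that Colin plays L. In a completely mixed equilibrium, Rose must be indifferent between T and B.
Rose's expected payoff from T is 12q + 5(1−q); from B it is 10q + 8(1−q).
Setting these equal: 7q + 5 = 2q + 8, so q = 3/5.
Therefore Colin plays R with probability 1 − 3/5 = 2/5.

2/5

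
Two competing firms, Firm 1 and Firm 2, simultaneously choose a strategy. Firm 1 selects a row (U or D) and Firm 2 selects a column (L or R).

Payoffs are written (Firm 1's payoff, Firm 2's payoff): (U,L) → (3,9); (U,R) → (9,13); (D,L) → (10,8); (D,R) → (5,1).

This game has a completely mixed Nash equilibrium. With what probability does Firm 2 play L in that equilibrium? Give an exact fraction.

Let q be the probability that Firm 2 plays L. In a completely mixed equilibrium, Firm 1 must be indifferent between U and D.
Firm 1's expected payoff from U is 3q + 9(1−q); from D it is 10q + 5(1−q).
Setting these equal: −6q + 9 = 5q + 5, so q = 4/11.

4/11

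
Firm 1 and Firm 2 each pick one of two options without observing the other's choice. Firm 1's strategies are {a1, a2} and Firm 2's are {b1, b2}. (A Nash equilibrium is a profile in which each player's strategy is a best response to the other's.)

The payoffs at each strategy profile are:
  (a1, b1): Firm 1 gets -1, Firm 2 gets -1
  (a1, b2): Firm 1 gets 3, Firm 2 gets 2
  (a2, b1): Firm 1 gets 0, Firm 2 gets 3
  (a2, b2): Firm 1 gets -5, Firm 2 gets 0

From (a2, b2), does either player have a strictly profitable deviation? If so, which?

Firm 1 at (a2, b2) earns -5; deviating to a1 yields 3 — a strict improvement.
Firm 2 earns 0; deviating to b1 yields 3 — a strict improvement.
Both Firm 1 and Firm 2 have strictly profitable deviations.

Both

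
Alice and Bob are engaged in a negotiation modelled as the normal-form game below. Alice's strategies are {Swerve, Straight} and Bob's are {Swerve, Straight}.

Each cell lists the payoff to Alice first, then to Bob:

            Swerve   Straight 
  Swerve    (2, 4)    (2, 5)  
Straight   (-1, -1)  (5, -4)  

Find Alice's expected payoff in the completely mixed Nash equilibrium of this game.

2

First find y, the probability Bob plays Swerve, from Alice's indifference between Swerve and Straight: 2y + 2(1−y) = −y + 5(1−y), giving y = 1/2.
Since Alice is indifferent in equilibrium, Alice's expected payoff equals the payoff from either row against (1/2, 1/2). Using Swerve: 2(1/2) + 2(1/2) = 2.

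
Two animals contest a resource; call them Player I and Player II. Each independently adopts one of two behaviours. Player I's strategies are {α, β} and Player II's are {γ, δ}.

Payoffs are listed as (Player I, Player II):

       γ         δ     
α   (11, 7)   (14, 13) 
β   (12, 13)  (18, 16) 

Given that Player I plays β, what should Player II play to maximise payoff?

Against β, Player II earns 13 from γ and 16 from δ.
So δ is the best response.

δ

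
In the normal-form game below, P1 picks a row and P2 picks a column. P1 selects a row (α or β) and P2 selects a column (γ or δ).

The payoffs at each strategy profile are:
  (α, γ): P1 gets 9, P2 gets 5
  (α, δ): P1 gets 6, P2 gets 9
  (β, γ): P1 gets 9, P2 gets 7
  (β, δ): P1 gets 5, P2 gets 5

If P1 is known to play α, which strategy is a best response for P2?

Against α, P2 earns 5 from γ and 9 from δ.
So δ is the best response.

δ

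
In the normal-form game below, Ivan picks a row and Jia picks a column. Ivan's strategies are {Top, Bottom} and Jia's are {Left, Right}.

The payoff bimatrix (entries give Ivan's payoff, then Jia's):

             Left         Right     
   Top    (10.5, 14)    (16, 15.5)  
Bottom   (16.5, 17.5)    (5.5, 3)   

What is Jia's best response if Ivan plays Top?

Right

Against Top, Jia earns 14 from Left and 15.5 from Right.
So Right is the best response.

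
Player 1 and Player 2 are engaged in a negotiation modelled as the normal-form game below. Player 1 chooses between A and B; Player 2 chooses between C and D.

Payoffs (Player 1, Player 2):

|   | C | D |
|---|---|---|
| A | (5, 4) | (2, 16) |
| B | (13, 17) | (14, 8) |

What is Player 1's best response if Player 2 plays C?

B

Against C, Player 1 earns 5 from A and 13 from B.
So B is the best response.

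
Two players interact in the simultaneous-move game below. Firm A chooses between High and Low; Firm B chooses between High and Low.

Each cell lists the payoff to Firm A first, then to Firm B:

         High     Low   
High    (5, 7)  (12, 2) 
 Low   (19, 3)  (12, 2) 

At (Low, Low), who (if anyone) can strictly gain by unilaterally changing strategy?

Firm B

Firm A at (Low, Low) earns 12; deviating to High yields 12 — not better.
Firm B earns 2; deviating to High yields 3 — a strict improvement.
Only Firm B has a strictly profitable deviation.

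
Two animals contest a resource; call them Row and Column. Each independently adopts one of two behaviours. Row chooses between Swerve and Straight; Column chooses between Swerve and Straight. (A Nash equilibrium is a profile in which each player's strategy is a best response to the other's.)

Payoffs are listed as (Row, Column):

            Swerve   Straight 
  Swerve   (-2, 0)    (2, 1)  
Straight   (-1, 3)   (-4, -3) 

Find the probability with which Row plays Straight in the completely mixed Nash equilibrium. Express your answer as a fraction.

Let p be the probability that Row plays Swerve. In a completely mixed equilibrium, Column must be indifferent between Swerve and Straight.
Column's expected payoff from Swerve is 3(1−p); from Straight it is p − 3(1−p).
Setting these equal: −3p + 3 = 4p − 3, so p = 6/7.
Therefore Row plays Straight with probability 1 − 6/7 = 1/7.

1/7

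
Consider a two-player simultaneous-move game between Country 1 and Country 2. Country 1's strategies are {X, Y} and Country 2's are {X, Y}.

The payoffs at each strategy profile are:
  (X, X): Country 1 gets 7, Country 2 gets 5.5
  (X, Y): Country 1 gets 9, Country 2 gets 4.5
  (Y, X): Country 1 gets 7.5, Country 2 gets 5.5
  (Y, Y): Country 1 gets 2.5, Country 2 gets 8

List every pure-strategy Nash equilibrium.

(X, X): Country 1 prefers Y (7.5 > 7) — not an equilibrium.
(X, Y): Country 2 prefers X (5.5 > 4.5) — not an equilibrium.
(Y, X): Country 2 prefers Y (8 > 5.5) — not an equilibrium.
(Y, Y): Country 1 prefers X (9 > 2.5) — not an equilibrium.

none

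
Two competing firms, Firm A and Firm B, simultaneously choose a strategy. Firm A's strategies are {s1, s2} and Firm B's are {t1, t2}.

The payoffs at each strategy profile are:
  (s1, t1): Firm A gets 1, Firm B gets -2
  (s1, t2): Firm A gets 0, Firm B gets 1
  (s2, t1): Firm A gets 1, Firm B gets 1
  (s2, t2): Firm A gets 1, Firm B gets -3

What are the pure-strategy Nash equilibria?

(s1, t1): Firm B prefers t2 (1 > -2) — not an equilibrium.
(s1, t2): Firm A prefers s2 (1 > 0) — not an equilibrium.
(s2, t1): Firm A gets 1 ≥ 1 from s1, and Firm B gets 1 ≥ -3 from t2 — Nash equilibrium.
(s2, t2): Firm B prefers t1 (1 > -3) — not an equilibrium.

(s2, t1)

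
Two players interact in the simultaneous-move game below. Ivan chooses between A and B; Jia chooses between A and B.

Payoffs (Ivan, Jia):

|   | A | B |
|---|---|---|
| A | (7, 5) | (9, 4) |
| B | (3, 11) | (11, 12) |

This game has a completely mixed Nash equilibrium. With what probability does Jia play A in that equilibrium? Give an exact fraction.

Let c be the probability that Jia plays A. In a completely mixed equilibrium, Ivan must be indifferent between A and B.
Ivan's expected payoff from A is 7c + 9(1−c); from B it is 3c + 11(1−c).
Setting these equal: −2c + 9 = −8c + 11, so c = 1/3.

1/3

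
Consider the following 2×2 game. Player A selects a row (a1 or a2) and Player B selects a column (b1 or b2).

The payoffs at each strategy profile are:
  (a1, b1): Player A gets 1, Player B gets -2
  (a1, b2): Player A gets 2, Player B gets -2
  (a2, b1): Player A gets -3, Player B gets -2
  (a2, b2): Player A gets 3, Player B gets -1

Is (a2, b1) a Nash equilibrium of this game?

At (a2, b1), Player A earns -3; switching to a1 would give 1, so Player A would deviate.
Player B earns -2; switching to b2 would give -1, so Player B would deviate.
Since at least one player can profitably deviate, this is not a Nash equilibrium.

No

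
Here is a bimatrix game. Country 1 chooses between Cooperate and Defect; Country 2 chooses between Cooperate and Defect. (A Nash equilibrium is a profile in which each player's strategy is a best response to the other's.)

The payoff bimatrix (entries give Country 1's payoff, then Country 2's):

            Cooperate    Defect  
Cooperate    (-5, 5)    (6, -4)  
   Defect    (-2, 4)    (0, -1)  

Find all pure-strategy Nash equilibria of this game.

(Cooperate, Cooperate): Country 1 prefers Defect (-2 > -5) — not an equilibrium.
(Cooperate, Defect): Country 2 prefers Cooperate (5 > -4) — not an equilibrium.
(Defect, Cooperate): Country 1 gets -2 ≥ -5 from Cooperate, and Country 2 gets 4 ≥ -1 from Defect — Nash equilibrium.
(Defect, Defect): Country 1 prefers Cooperate (6 > 0); Country 2 prefers Cooperate (4 > -1) — not an equilibrium.

(Defect, Cooperate)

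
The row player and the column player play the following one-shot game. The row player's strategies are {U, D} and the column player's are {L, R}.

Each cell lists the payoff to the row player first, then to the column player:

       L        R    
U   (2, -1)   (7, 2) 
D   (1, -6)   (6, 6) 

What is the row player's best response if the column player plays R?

U

Against R, the row player earns 7 from U and 6 from D.
So U is the best response.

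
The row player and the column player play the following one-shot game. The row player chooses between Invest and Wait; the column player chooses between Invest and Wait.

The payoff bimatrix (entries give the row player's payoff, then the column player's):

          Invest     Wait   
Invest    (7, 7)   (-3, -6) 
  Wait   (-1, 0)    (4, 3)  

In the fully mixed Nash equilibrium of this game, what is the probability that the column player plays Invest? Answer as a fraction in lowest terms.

Let q be the probability that the column player plays Invest. In a completely mixed equilibrium, the row player must be indifferent between Invest and Wait.
The row player's expected payoff from Invest is 7q − 3(1−q); from Wait it is −q + 4(1−q).
Setting these equal: 10q − 3 = −5q + 4, so q = 7/15.

7/15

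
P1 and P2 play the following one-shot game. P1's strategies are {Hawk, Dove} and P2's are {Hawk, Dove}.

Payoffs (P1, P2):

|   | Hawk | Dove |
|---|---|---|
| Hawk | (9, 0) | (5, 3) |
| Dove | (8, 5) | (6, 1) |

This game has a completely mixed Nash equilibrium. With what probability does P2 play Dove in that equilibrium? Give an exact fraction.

1/2

Let y be the probability that P2 plays Hawk. In a completely mixed equilibrium, P1 must be indifferent between Hawk and Dove.
P1's expected payoff from Hawk is 9y + 5(1−y); from Dove it is 8y + 6(1−y).
Setting these equal: 4y + 5 = 2y + 6, so y = 1/2.
Therefore P2 plays Dove with probability 1 − 1/2 = 1/2.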